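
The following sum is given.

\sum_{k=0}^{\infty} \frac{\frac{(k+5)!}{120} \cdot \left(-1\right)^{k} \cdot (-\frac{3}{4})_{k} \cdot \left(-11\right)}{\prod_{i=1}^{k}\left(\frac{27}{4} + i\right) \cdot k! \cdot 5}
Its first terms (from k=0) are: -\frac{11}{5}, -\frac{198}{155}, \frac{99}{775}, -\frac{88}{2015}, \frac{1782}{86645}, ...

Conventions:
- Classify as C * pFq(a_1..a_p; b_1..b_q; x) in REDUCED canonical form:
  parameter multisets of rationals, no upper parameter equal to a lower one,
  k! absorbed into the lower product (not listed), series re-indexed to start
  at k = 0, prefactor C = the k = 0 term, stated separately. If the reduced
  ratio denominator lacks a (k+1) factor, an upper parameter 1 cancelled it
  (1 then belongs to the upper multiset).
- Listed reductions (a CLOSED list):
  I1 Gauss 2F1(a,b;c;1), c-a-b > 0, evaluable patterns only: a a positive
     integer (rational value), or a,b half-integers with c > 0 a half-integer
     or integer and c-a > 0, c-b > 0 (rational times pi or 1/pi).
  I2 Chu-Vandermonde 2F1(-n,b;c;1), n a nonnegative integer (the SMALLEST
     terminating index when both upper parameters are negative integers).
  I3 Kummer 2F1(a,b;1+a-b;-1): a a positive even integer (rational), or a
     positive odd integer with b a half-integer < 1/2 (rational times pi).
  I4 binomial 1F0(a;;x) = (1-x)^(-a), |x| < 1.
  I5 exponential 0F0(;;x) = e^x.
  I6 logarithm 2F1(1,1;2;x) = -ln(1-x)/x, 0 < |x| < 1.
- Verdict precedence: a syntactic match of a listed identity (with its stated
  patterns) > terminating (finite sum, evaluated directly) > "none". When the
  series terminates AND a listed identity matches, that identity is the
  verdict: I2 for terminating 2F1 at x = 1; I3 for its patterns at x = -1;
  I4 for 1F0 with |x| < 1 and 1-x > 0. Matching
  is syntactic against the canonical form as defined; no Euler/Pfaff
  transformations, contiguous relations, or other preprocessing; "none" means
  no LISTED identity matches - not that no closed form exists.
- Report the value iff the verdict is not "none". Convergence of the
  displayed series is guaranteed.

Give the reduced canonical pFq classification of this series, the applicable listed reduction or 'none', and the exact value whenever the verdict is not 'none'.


Classification (C = -\frac{11}{5}): 2F1 with upper {-\frac{3}{4}, 6}, lower {\frac{31}{4}}, argument x = -1. Verdict at x = -1: the Kummer evaluation I3 matches (x = -1; c = \frac{31}{4} equals 1+a-b for upper {-\frac{3}{4}, 6}: listed pattern). Sum: -\frac{43263}{12800}.

Structural cue: with t_0 = -\frac{11}{5}, the constant factors (C = -11/5, x = -1) combine into one prefactor.
Step ratio: r(k) = -1 * (k-\frac{3}{4}) (k+6) / [(k+\frac{31}{4}) (k+1)] ; factor over Q: parameters, x = -1, and C = -\frac{11}{5}.


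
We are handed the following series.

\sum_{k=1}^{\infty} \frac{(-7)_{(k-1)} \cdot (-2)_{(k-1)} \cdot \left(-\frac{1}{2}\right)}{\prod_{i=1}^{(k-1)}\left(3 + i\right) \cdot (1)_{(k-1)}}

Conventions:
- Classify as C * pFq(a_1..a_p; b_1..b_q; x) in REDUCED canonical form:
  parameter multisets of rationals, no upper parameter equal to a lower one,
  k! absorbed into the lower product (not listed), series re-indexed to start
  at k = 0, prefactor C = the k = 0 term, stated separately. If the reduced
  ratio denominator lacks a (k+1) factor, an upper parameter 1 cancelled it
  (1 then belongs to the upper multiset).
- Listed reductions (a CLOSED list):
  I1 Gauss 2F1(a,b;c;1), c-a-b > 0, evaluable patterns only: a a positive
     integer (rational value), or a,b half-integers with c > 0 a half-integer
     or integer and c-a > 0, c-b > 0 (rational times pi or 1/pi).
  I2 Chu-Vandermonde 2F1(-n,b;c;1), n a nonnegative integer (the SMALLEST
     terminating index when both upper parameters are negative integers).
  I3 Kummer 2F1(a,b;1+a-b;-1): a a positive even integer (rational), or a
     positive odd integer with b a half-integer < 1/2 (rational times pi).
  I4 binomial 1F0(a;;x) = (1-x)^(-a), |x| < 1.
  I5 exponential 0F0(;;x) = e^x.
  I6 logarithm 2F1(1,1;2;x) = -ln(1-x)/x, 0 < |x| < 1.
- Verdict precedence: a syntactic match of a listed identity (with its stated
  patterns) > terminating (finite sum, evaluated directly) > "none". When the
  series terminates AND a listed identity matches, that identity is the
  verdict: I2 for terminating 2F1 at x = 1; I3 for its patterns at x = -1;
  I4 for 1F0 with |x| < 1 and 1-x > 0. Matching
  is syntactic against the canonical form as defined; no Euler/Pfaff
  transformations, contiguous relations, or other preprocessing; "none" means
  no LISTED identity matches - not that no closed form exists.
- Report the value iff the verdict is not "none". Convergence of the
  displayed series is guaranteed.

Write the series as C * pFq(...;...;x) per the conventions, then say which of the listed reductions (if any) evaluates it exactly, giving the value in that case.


Structural cue: from the first term -\frac{1}{2}: (1)_k (prefactor -1/2) is k! itself.
Ratio: r(k) = 1 * (k-7) (k-2) / [(k+4) (k+1)] - poly over poly, x = 1 from leading terms; C = -\frac{1}{2} at k = 0.

x = 1 here; the reduced form reads 2F1, upper {-7, -2}, lower {4}, C = -\frac{1}{2}. Verdict (x = 1): Chu-Vandermonde (I2) applies (terminating 2F1 at x = 1 with n = 2, b = -7, c = 4). Sum: -\frac{33}{10}.


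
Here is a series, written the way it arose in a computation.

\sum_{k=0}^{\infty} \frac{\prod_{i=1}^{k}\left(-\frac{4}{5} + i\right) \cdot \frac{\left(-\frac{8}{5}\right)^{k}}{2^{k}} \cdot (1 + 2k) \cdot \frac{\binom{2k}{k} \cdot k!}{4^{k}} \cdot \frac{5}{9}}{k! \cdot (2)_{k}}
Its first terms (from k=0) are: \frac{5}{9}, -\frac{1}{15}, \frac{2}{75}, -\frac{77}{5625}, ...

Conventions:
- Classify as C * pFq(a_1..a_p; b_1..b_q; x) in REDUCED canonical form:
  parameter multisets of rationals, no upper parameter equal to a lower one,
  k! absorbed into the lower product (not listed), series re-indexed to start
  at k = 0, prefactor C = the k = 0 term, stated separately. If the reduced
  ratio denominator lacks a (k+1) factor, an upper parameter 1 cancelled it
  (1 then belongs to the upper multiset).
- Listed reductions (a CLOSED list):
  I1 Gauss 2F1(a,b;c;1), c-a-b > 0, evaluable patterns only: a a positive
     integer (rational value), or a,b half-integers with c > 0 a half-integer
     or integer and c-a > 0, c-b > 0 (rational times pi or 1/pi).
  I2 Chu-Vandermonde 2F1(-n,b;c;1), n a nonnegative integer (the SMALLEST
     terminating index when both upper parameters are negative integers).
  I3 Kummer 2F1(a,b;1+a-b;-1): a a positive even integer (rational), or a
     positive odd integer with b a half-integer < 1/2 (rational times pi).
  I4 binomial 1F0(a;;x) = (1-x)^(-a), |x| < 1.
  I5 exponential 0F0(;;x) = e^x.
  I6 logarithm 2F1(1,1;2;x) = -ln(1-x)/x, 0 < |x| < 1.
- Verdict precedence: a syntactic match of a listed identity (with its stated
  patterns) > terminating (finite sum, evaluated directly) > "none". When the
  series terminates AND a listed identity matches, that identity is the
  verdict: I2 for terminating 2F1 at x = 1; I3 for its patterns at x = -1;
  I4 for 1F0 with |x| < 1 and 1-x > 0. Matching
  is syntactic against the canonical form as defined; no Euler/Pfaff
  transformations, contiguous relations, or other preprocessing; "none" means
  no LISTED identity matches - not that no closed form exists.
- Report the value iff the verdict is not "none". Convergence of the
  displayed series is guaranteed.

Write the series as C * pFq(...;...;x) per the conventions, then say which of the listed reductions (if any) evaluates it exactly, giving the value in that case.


Reduced: x = -\frac{4}{5}, 2F1, upper = {\frac{1}{5}, \frac{3}{2}}, lower = {2}, C = \frac{5}{9}. Verdict: none - this 2F1 at x = -\frac{4}{5} matches no listed pattern, and upper {\frac{1}{5}, \frac{3}{2}} holds no stopper.

Key step: t_0 being \frac{5}{9}, the two k-th powers (C = 5/9) combine into one argument.
Adjacent-term ratio: r(k) = -\frac{4}{5} * (k+\frac{1}{5}) (k+\frac{3}{2}) / [(k+2) (k+1)] - rational in k. x = -\frac{4}{5}; t_0 = \frac{5}{9}; negate the roots.


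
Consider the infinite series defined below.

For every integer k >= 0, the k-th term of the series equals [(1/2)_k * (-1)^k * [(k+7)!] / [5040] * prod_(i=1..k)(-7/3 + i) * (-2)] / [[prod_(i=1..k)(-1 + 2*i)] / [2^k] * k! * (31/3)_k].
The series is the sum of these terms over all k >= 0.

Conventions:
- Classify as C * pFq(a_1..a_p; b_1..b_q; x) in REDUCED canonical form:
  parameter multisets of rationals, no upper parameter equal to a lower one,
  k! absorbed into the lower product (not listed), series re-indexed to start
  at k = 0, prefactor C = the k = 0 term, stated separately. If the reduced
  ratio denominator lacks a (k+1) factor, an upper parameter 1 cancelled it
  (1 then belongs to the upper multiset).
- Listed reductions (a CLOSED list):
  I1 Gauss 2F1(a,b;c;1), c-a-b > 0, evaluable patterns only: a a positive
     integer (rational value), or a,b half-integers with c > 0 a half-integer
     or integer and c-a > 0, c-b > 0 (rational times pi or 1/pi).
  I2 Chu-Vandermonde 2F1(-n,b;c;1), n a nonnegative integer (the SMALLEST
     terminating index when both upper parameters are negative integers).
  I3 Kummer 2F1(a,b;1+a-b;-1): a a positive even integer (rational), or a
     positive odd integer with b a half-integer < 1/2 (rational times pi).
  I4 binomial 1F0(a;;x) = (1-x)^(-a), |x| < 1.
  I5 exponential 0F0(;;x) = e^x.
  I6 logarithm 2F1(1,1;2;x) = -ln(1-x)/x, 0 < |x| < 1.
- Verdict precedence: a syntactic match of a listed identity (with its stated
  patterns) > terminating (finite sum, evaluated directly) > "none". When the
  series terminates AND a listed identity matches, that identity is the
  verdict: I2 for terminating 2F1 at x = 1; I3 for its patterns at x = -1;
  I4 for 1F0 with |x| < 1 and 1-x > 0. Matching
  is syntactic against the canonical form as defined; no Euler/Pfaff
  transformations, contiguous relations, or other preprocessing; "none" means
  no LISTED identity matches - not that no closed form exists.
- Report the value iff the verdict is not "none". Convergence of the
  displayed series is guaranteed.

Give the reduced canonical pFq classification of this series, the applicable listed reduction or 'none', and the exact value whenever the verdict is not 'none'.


This is -2 * 2F1(-4/3, 8; 31/3; -1) in reduced canonical form. Verdict (x = -1): the Kummer evaluation I3 applies (x = -1; c = 31/3 equals 1+a-b for upper {-4/3, 8}: listed pattern). Hence: -1045/243.

Structural cue: x = (-1) and the factorial ratio (C = -2, x = -1) (k+a-1)!/(a-1)! is a rising factorial (a)_k.
Adjacent-term ratio: r(k) = (-1) * (k-4/3) (k+8) / [(k+31/3) (k+1)] - poly over poly, x = (-1) from leading terms; C = -2 at k = 0.


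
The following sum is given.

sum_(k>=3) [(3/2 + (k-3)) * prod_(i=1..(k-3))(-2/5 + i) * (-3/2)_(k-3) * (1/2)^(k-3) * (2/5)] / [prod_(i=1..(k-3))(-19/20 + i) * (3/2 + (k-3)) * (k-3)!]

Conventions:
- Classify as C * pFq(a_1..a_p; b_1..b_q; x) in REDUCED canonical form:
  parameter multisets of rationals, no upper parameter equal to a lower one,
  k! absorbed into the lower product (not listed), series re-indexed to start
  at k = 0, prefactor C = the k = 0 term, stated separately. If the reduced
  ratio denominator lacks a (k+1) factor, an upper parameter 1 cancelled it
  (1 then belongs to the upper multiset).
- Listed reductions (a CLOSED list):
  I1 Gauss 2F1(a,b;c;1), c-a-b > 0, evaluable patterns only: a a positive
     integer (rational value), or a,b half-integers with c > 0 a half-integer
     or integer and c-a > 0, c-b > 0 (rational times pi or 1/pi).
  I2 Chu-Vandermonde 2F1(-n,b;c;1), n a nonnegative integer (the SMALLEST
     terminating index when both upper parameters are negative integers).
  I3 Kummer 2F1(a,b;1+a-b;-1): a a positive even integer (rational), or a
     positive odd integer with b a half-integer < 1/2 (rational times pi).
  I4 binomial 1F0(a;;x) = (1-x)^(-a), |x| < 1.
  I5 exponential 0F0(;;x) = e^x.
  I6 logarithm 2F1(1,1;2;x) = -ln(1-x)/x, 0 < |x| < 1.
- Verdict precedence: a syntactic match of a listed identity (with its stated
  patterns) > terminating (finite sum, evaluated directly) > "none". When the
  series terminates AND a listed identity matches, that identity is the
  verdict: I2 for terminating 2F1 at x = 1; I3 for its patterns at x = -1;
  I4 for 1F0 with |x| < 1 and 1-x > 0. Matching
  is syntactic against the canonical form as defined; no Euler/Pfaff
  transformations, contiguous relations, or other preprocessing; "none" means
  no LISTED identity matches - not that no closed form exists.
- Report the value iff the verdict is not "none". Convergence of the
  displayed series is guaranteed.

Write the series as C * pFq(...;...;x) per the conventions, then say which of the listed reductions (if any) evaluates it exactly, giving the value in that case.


Canonical form: C = 2/5 times 2F1 with upper {-3/2, 3/5}, lower {1/20}, x = 1/2. Verdict: none here - no I1-I6 shape fits x = 1/2 with lower {1/20}.

The tell: x = (1/2) and k + 3/2 divides numerator and denominator alike; prefactor 2/5 after cancelling.
Consecutive-term ratio: r(k) = (1/2) * (k-3/2) (k+3/5) / [(k+1/20) (k+1)] - rational in k, leading ratio (1/2); with t_0 = 2/5, classification follows.


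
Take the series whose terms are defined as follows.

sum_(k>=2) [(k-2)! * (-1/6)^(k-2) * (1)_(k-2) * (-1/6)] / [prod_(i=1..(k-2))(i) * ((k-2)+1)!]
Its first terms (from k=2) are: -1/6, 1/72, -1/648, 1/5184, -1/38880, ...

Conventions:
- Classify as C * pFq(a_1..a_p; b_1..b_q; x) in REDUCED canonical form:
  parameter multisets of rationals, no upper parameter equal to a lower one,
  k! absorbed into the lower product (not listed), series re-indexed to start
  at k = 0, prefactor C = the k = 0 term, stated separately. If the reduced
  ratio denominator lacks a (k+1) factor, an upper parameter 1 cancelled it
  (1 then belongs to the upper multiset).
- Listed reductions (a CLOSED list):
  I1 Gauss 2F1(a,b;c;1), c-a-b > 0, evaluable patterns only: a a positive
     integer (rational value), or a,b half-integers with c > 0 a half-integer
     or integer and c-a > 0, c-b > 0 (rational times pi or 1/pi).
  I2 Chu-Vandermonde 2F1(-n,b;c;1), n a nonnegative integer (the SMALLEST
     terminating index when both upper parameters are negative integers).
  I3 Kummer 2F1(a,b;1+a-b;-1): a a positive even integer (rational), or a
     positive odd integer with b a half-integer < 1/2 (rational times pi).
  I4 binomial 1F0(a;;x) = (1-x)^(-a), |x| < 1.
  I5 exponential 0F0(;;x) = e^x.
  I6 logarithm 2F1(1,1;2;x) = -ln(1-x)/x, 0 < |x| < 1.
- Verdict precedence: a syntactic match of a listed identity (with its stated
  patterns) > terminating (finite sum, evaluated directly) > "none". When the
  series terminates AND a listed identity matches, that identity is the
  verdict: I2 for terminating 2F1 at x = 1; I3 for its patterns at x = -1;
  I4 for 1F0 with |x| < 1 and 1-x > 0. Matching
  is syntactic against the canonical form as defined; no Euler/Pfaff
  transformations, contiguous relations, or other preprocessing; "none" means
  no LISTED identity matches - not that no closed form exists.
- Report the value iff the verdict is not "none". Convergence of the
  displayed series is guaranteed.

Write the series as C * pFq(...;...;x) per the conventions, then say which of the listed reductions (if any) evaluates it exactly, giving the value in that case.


Classification (C = -1/6): 2F1 with upper {1, 1}, lower {2}, argument x = -1/6. Verdict: logarithm (I6) fires (the logarithm: parameters (1,1;2), x = -1/6). Value: (-1) * ln(7/6).

First insight: x = (-1/6) and the product of the first k integers (prefactor -1/6) is k!.
Consecutive-term ratio: r(k) = (-1/6) * (k+1) (k+1) / [(k+2) (k+1)] - rational in k, leading ratio (-1/6); with t_0 = -1/6, classification follows.


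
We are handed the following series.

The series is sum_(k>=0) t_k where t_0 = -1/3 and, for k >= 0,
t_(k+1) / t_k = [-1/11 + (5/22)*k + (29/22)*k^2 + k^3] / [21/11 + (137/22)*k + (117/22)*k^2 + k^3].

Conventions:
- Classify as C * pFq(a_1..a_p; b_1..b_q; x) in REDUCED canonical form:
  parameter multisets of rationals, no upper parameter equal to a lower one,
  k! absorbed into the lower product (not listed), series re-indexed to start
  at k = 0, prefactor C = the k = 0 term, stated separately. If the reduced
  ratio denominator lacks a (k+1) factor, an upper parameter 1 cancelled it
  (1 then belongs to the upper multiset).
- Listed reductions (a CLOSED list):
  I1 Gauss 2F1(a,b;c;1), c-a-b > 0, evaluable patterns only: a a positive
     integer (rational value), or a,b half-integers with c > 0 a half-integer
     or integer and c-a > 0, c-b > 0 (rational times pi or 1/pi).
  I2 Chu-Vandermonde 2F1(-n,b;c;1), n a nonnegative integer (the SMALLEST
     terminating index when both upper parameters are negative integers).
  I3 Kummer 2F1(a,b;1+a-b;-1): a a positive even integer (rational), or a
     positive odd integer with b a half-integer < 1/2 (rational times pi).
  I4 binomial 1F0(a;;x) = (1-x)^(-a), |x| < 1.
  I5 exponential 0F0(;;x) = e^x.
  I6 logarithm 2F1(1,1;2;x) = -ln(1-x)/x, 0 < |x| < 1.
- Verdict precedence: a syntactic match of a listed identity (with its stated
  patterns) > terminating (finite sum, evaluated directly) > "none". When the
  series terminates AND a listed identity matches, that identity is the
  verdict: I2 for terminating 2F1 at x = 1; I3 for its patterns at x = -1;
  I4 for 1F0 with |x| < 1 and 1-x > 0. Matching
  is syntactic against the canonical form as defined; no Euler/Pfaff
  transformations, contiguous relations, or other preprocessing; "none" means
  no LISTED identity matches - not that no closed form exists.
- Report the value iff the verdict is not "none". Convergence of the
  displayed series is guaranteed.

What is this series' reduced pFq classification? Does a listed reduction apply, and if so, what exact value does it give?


Key step: t_0 = -1/3 here, and cancel k + 1/2 from the displayed ratio first; then C = -1/3, x = 1.
Consecutive-term ratio: r(k) = 1 * (k-2/11) (k+1) / [(k+42/11) (k+1)] - rational in k. x = 1; t_0 = -1/3; negate the roots.

x = 1 here; the reduced form reads 2F1, upper {-2/11, 1}, lower {42/11}, C = -1/3. Verdict (x = 1): Gauss (I1, integer-parameter pattern) applies (x = 1: the Gamma ratio telescopes since c-a-b = 3 > 0 and a = 1 in Z>0). Sum: -31/99.


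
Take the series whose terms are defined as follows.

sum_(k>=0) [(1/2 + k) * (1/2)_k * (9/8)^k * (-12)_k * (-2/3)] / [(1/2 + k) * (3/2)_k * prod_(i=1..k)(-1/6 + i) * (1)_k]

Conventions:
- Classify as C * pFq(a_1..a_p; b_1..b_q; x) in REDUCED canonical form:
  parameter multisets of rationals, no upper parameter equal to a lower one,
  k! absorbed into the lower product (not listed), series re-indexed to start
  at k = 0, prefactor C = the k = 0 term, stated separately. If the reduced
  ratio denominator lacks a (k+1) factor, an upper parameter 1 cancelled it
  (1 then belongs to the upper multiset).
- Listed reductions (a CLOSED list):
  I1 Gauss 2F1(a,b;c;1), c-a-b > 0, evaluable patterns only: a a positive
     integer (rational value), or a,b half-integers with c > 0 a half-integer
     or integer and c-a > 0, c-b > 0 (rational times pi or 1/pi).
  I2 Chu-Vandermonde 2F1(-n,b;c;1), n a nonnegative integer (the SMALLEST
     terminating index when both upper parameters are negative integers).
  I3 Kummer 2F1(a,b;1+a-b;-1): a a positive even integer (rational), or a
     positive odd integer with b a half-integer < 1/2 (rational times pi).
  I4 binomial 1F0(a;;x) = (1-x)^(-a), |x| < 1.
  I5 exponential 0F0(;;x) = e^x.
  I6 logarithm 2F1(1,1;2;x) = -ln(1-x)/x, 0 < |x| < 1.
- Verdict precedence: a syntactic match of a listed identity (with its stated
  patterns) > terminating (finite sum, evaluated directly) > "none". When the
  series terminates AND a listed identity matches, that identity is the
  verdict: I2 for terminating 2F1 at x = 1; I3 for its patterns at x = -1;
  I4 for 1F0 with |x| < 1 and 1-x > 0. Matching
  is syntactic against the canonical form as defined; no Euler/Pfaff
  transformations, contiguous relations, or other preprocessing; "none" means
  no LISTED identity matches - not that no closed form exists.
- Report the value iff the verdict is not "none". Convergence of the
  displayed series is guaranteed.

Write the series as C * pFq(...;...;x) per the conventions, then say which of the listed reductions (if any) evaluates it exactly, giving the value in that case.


The series (x = 9/8) is 2F2: upper {-12, 1/2}, lower {5/6, 3/2}, prefactor -2/3. Verdict: terminating. With -12 upstairs the series is a 13-term polynomial sum; evaluated term by term. Its exact value is -2144936786906223964165478546563/19859410478286877431142809600000.

Key observation: t_0 = -2/3 here, and (1)_k (C = -2/3, x = 9/8) is k! itself.
Step ratio: r(k) = (9/8) * (k-12) (k+1/2) / [(k+5/6) (k+3/2) (k+1)] - poly over poly, x = (9/8) from leading terms; C = -2/3 at k = 0.


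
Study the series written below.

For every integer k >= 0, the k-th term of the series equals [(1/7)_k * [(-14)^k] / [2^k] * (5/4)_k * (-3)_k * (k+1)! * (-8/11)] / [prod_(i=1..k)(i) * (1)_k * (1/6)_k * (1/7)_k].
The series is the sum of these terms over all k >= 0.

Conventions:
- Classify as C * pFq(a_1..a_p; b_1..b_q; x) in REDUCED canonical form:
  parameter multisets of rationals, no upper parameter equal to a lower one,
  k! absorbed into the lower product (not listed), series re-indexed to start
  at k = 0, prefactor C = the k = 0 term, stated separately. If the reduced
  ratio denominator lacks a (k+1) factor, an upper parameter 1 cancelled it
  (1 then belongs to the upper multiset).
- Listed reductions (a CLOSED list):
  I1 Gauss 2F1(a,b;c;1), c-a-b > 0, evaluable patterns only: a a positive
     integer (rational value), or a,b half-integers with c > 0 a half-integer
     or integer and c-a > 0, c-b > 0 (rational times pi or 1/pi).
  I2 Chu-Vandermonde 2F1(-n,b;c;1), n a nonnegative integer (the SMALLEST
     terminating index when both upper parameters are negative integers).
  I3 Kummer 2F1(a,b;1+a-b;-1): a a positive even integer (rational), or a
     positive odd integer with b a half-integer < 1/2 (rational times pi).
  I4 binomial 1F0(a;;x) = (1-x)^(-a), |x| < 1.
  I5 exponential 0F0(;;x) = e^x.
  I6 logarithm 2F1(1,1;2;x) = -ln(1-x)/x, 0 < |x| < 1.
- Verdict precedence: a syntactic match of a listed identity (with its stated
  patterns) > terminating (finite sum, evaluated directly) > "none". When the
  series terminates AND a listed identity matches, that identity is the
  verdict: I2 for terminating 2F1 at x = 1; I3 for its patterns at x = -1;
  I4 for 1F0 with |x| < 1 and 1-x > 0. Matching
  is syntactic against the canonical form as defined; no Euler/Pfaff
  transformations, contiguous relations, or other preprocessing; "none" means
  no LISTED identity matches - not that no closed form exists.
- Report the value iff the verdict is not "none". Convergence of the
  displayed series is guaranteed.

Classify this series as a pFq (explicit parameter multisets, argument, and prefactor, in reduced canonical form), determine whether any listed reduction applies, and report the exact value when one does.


At argument -7: a 3F2 with upper {-3, 5/4, 2}, lower {1/6, 1}, scaled by C = -8/11. Verdict: terminating at k = 3: the factor (-3)_k kills every later term; summing the 4 survivors is exact. Hence: -26518.

Key step: from the first term -8/11: the factorial ratio (prefactor -8/11) (k+a-1)!/(a-1)! is a rising factorial (a)_k.
Consecutive-term ratio: r(k) = (-7) * (k-3) (k+5/4) (k+2) / [(k+1/6) (k+1) (k+1)] - poly over poly, x = (-7) from leading terms; C = -8/11 at k = 0.


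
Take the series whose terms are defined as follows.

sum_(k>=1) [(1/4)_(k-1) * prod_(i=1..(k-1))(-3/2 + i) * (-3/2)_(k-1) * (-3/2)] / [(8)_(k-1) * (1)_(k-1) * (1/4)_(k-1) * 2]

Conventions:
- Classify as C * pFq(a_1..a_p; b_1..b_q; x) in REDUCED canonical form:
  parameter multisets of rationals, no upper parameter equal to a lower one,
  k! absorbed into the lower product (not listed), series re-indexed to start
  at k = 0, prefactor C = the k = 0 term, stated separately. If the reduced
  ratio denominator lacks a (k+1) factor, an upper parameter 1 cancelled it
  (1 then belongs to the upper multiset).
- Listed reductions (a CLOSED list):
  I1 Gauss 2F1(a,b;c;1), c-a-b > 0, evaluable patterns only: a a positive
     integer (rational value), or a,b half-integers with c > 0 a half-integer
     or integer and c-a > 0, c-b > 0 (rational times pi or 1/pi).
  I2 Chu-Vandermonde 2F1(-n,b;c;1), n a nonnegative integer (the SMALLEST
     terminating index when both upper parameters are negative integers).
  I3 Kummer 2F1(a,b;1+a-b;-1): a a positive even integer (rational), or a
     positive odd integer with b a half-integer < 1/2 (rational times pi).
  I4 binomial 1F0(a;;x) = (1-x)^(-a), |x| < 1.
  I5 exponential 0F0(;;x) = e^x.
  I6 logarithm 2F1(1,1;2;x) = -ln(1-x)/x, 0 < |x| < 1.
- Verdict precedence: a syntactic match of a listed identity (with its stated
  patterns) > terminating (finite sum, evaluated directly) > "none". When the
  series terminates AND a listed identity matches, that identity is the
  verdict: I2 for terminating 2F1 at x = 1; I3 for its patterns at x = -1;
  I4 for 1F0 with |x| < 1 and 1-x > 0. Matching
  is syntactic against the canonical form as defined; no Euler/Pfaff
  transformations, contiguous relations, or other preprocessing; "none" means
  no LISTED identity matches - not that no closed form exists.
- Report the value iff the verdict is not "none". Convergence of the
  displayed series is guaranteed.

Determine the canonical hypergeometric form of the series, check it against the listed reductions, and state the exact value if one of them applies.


x = 1 here; the reduced form reads 2F1, upper {-3/2, -1/2}, lower {8}, C = -3/4. Verdict: Gauss's theorem I1 (half-integer case) applies (x = 1; upper {-3/2, -1/2} half-integers, c = 8 in the evaluable pattern). Sum: (-67108864/26072475) / pi.

Key observation: t_0 being -3/4, the parameter 1/4 appears in both the upper and lower lists and cancels.
Consecutive-term ratio: r(k) = 1 * (k-3/2) (k-1/2) / [(k+8) (k+1)] - rational in k, leading ratio 1; with t_0 = -3/4, classification follows.


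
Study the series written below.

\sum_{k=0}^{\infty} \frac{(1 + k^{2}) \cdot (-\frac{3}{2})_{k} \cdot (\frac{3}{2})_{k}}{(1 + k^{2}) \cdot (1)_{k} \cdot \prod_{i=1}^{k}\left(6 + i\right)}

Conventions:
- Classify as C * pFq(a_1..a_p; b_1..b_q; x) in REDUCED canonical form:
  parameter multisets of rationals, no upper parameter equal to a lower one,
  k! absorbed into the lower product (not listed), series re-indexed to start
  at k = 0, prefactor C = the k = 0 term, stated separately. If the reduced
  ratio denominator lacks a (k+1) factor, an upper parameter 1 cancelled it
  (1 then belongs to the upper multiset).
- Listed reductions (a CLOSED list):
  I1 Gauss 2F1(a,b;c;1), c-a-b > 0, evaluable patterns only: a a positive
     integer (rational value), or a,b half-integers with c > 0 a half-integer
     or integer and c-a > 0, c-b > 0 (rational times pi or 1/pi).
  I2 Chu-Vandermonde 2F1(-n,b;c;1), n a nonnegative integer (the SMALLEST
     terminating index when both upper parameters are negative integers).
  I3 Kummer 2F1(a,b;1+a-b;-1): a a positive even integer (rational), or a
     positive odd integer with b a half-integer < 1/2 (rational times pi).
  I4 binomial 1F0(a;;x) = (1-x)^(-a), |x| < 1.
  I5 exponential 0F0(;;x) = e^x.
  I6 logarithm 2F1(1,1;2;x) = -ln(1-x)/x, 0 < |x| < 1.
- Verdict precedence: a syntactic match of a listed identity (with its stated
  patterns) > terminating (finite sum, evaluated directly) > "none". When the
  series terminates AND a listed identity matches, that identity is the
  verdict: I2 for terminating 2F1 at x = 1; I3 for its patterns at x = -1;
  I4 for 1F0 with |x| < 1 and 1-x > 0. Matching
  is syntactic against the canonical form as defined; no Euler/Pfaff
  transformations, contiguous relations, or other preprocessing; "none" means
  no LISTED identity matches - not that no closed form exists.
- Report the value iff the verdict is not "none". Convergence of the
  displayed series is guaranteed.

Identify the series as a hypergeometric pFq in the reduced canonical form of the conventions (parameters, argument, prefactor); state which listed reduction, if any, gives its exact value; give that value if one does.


Canonical form: C = 1 times 2F1 with upper {-\frac{3}{2}, \frac{3}{2}}, lower {7}, x = 1. Verdict: Gauss (I1, half-integer pattern) applies (x = 1; upper {-\frac{3}{2}, \frac{3}{2}} half-integers, c = 7 in the evaluable pattern). Hence: \frac{2097152}{945945} / \pi.

The tell: from the first term 1: the factor k^2 + 1 cancels (top and bottom), leaving prefactor 1.
Ratio: r(k) = 1 * (k-\frac{3}{2}) (k+\frac{3}{2}) / [(k+7) (k+1)] ; factor over Q: parameters, x = 1, and C = 1.


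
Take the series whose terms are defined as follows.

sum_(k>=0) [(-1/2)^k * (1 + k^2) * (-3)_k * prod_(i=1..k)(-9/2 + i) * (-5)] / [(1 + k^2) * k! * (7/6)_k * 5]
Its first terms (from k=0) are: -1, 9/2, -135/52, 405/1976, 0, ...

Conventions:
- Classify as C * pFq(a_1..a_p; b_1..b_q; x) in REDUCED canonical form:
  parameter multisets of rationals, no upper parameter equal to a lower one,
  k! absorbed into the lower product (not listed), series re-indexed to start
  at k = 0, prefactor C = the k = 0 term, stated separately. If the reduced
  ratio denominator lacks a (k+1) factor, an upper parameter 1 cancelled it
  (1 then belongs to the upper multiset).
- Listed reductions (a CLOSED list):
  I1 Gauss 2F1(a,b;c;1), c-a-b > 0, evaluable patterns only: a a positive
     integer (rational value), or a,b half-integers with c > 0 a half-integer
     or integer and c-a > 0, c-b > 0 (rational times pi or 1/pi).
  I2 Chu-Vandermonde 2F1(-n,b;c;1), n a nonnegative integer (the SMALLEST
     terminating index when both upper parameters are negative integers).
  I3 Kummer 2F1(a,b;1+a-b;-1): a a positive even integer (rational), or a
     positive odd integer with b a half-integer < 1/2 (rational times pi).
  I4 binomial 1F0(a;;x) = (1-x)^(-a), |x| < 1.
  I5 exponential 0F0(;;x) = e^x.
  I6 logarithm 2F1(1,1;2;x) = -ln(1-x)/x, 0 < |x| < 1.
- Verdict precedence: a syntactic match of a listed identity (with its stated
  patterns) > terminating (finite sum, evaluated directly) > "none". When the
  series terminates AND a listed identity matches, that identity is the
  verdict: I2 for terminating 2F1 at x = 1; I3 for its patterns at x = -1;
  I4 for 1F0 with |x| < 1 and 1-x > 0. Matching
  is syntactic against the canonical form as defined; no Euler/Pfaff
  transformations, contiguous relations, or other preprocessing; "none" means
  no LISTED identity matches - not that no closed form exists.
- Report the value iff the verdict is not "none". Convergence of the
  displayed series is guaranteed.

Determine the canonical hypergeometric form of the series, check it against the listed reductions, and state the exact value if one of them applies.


This is -1 * 2F1(-7/2, -3; 7/6; -1/2) in reduced canonical form. Verdict: terminating - upper parameter -3 makes this a finite sum (last index 3), evaluated exactly. Exact value: 2191/1976.

Key observation: x = (-1/2) and k^2 + 1 divides numerator and denominator alike; C = -1, x = -1/2 after cancelling.
Term ratio: r(k) = (-1/2) * (k-7/2) (k-3) / [(k+7/6) (k+1)] - rational in k. x = (-1/2); t_0 = -1; negate the roots.


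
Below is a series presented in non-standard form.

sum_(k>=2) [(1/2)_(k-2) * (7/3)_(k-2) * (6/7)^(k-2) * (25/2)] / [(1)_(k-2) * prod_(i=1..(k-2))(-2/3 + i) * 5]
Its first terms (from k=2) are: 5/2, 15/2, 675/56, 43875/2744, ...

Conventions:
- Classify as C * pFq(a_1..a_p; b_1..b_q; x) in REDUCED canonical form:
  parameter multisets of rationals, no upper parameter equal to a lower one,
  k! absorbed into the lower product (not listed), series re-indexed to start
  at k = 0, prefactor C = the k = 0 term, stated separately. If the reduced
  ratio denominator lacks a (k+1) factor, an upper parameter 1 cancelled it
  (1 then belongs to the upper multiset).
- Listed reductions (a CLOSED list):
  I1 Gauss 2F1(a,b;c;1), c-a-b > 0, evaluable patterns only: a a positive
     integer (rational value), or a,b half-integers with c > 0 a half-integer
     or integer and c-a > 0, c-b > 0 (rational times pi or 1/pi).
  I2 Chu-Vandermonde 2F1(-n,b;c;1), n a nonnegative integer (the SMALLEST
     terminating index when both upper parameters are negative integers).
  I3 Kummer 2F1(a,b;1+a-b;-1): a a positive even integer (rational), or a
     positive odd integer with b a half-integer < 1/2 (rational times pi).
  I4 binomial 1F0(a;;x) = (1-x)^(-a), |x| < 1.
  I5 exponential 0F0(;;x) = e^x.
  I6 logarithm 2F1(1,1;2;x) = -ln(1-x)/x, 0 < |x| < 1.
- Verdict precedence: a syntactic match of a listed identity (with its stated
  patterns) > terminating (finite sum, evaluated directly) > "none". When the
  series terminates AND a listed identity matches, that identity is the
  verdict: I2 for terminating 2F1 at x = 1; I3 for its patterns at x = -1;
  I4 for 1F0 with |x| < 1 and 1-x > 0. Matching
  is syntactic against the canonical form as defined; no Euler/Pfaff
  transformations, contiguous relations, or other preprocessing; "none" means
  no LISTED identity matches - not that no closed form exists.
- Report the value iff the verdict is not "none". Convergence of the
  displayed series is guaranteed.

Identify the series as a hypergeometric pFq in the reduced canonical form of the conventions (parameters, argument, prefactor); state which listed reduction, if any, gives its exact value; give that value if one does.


x = 6/7 here; the reduced form reads 2F1, upper {1/2, 7/3}, lower {1/3}, C = 5/2. Verdict: none (x = 6/7): each listed identity misses the multisets {1/2, 7/3} ; {1/3}.

The tell: from the first term 5/2: the constant factors (C = 5/2) combine into one prefactor.
Consecutive-term ratio: r(k) = (6/7) * (k+1/2) (k+7/3) / [(k+1/3) (k+1)] - rational in k, leading ratio (6/7); with t_0 = 5/2, classification follows.


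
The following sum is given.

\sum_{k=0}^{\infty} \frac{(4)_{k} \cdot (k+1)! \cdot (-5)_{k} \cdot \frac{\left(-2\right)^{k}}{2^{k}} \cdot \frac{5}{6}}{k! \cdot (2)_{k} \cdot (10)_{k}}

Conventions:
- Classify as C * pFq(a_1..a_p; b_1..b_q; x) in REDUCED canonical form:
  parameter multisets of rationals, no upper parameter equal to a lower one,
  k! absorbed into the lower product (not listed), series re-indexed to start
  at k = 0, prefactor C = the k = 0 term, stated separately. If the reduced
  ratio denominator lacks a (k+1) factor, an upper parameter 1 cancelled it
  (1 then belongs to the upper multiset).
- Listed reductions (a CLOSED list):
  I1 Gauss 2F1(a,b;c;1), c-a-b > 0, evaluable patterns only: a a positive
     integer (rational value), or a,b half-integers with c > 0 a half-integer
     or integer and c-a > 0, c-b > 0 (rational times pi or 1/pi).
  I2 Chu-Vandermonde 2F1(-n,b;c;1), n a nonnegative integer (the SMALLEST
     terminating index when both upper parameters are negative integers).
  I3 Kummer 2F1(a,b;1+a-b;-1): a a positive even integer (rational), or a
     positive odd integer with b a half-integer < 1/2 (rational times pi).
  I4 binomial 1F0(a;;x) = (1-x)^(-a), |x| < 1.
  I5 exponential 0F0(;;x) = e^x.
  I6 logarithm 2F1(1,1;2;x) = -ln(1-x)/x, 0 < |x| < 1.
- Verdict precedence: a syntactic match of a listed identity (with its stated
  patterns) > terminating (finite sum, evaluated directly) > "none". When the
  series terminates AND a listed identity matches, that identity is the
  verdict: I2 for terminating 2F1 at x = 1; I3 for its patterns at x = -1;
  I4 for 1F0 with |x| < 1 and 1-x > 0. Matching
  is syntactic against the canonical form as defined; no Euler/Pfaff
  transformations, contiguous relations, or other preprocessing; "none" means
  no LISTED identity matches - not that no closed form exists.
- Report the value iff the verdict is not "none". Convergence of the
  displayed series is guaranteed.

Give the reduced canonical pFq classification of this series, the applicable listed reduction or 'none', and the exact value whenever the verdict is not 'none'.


This is \frac{5}{6} * 2F1(-5, 4; 10; -1) in reduced canonical form. Verdict: Kummer's theorem (I3) fires (x = -1; c = 10 equals 1+a-b for upper {-5, 4}: listed pattern). Exact value: 5.

First insight: t_0 = \frac{5}{6} here, and the parameter 2 appears in both the upper and lower lists and cancels.
Consecutive-term ratio: r(k) = -1 * (k-5) (k+4) / [(k+10) (k+1)] - rational in k, leading ratio -1; with t_0 = \frac{5}{6}, classification follows.


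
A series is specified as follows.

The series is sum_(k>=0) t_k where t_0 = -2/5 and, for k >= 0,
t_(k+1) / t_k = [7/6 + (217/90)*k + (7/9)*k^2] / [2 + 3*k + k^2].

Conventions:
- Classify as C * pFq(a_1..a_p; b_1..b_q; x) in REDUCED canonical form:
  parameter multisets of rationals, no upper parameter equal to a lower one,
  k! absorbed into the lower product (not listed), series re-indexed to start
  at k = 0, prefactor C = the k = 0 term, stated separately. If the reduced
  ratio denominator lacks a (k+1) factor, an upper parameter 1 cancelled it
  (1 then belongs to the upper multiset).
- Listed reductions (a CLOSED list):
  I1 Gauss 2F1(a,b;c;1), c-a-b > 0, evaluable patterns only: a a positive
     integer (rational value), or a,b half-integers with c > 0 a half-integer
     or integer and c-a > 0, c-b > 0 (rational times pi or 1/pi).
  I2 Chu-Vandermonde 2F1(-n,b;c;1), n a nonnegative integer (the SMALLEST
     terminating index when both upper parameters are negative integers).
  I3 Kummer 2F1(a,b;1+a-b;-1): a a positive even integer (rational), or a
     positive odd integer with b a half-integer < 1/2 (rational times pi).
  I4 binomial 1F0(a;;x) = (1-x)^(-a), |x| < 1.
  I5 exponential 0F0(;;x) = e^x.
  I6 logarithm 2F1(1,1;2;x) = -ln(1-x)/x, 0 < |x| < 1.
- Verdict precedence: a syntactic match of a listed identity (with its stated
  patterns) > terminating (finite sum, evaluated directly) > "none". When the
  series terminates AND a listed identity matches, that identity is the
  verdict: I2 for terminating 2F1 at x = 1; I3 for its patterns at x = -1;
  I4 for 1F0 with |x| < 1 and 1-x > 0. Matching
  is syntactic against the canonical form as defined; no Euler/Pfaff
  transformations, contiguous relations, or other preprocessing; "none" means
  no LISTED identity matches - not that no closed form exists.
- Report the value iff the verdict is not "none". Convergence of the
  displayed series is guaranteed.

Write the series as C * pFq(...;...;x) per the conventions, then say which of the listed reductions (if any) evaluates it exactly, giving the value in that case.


At argument 7/9: a 2F1 with upper {3/5, 5/2}, lower {2}, scaled by C = -2/5. Verdict: none (x = 7/9): each listed identity misses the multisets {3/5, 5/2} ; {2}.

First insight: t_0 = -2/5 here, and the expanded ratio factors over Q; prefactor -2/5, roots give parameters.
Ratio: r(k) = (7/9) * (k+3/5) (k+5/2) / [(k+2) (k+1)] ; factor over Q: parameters, x = (7/9), and C = -2/5.


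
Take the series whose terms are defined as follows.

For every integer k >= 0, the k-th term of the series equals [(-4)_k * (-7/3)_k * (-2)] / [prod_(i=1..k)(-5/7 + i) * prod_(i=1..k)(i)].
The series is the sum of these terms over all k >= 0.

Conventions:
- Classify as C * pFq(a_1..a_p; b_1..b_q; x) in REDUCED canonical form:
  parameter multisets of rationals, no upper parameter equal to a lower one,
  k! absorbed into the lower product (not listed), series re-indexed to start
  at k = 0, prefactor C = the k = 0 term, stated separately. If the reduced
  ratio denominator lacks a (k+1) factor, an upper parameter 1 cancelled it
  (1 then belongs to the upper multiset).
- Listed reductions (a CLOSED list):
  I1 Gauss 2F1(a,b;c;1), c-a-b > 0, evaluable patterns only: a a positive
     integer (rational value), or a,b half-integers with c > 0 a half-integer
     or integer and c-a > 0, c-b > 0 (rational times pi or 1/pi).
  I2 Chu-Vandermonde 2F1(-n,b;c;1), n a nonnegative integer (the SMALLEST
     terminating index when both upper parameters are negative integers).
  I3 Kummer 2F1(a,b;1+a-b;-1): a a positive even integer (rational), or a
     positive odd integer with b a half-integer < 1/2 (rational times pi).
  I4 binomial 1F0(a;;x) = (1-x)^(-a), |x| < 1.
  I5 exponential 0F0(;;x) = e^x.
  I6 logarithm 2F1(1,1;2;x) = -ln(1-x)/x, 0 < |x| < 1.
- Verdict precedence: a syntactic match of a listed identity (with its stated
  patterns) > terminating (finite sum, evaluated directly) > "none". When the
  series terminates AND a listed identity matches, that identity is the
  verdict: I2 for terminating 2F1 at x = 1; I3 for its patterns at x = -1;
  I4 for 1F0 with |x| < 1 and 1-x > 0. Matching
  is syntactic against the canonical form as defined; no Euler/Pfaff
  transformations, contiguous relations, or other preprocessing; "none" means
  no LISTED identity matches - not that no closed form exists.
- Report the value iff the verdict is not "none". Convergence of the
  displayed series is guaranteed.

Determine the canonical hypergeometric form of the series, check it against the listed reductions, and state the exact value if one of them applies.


x = 1 here; the reduced form reads 2F1, upper {-4, -7/3}, lower {2/7}, C = -2. Verdict: Chu-Vandermonde (I2) applies (terminating 2F1 at x = 1 with n = 4, b = -7/3, c = 2/7). Hence: -5980535/33534.

First insight: x = 1 and the lower running product (prefactor -2) is a rising factorial.
Step ratio: r(k) = 1 * (k-4) (k-7/3) / [(k+2/7) (k+1)] - rational; roots negated = parameters, x = 1, C = -2.
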